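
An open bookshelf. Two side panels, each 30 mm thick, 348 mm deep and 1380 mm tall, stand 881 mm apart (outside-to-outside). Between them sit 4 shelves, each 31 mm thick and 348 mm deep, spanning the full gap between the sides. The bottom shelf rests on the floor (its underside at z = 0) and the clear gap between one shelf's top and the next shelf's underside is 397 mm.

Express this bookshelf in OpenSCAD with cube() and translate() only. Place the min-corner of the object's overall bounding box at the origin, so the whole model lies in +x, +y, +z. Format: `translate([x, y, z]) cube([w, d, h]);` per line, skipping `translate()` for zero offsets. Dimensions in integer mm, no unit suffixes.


cube([30, 348, 1380]);
translate([851, 0, 0]) cube([30, 348, 1380]);
translate([30, 0, 0]) cube([821, 348, 31]);
translate([30, 0, 428]) cube([821, 348, 31]);
translate([30, 0, 856]) cube([821, 348, 31]);
translate([30, 0, 1284]) cube([821, 348, 31]);


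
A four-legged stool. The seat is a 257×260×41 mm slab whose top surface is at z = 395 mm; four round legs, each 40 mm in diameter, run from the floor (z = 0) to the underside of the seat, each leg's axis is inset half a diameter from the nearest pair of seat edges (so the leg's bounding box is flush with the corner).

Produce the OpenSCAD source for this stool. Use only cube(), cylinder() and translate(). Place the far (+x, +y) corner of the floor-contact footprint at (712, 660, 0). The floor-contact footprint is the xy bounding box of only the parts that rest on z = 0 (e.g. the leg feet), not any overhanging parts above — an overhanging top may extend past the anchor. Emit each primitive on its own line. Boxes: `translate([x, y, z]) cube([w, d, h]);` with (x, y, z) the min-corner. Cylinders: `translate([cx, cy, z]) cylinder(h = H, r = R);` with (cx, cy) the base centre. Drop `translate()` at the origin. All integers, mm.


// leg_h = 395 - 41 = 354
translate([455, 400, 354]) cube([257, 260, 41]);
translate([475, 420, 0]) cylinder(h = 354, r = 20);
translate([692, 420, 0]) cylinder(h = 354, r = 20);
translate([475, 640, 0]) cylinder(h = 354, r = 20);
translate([692, 640, 0]) cylinder(h = 354, r = 20);


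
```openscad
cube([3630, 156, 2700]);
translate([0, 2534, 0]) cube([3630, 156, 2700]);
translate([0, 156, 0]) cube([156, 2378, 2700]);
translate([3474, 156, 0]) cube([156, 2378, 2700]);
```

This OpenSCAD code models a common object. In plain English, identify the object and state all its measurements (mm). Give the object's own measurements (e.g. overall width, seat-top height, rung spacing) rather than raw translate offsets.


The wall frame of a small rectangular building: four walls, each 2700 mm tall and 156 mm thick, enclosing a footprint 3630 mm (x) by 2690 mm (y) outside-to-outside, with no floor or roof. The front and back walls (the −y and +y sides) span the full width; the two side walls fit between them.


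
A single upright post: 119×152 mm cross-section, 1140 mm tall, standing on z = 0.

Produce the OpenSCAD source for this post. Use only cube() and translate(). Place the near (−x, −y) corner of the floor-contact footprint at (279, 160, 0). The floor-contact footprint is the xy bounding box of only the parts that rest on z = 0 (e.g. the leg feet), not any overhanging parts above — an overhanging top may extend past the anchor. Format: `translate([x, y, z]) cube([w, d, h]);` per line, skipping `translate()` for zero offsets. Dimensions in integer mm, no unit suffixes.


translate([279, 160, 0]) cube([119, 152, 1140]);


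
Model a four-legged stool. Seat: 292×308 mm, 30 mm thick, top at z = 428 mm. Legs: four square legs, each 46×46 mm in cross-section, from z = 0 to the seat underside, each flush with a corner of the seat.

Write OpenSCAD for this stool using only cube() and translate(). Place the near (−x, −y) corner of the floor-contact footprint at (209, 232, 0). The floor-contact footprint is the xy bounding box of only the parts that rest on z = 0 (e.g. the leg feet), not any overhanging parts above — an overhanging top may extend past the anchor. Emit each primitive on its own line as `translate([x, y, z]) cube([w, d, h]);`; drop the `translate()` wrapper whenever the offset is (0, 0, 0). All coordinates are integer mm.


translate([209, 232, 398]) cube([292, 308, 30]);
translate([209, 232, 0]) cube([46, 46, 398]);
translate([455, 232, 0]) cube([46, 46, 398]);
translate([209, 494, 0]) cube([46, 46, 398]);
translate([455, 494, 0]) cube([46, 46, 398]);


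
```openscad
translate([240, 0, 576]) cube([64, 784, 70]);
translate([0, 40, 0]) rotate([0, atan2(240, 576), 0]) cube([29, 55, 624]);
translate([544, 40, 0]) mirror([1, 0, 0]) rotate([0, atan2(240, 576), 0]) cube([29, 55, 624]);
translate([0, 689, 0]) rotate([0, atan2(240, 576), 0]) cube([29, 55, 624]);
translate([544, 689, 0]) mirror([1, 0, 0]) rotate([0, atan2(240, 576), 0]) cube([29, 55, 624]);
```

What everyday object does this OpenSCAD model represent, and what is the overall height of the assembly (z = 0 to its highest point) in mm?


A sawhorse. The overall height is 646 mm.

A beam across two mirrored pairs of raked legs — a sawhorse. The beam's underside is at z = 576 (matching the legs' vertical rise in atan2(240, 576)) and the beam is 70 mm tall, so its top is at 576 + 70 = 646 mm. The raked legs top out at the beam's underside, so that is the highest point.


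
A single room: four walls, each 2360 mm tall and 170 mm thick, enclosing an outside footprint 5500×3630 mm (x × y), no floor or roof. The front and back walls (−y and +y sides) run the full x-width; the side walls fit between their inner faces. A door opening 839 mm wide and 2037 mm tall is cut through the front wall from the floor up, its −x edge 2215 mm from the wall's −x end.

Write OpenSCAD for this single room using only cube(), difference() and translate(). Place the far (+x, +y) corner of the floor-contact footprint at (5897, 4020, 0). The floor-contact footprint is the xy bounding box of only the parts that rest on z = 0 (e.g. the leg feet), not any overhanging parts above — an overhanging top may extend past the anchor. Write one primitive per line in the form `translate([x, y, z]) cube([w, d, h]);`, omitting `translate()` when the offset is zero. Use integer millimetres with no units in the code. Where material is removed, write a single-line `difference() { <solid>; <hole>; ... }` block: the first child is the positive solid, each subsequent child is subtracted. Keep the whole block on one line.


difference() { translate([397, 390, 0]) cube([5500, 170, 2360]); translate([2612, 390, 0]) cube([839, 170, 2037]); }
translate([397, 3850, 0]) cube([5500, 170, 2360]);
translate([397, 560, 0]) cube([170, 3290, 2360]);
translate([5727, 560, 0]) cube([170, 3290, 2360]);


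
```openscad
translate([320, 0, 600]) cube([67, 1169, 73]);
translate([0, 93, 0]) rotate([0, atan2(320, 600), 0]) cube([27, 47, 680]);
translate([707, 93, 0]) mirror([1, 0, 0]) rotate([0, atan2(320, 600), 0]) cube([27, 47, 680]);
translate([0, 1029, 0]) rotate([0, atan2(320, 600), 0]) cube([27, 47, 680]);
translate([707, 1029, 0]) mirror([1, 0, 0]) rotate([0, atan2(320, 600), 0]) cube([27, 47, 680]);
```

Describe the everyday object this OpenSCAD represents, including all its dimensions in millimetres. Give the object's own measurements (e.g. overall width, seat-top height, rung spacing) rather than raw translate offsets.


A sawhorse. A 67×1169×73 mm beam (x, y, z) sits on two A-frame leg pairs. Each pair is two raked legs of 27×47 mm section (47 mm along y) splaying symmetrically in x. Each leg rises 600 mm vertically over 320 mm of horizontal reach and is 680 mm long along its own axis. Every leg's outer bottom edge rests on the floor and its outer top edge meets a bottom edge of the beam — the left legs (tilting toward +x) meet the beam's −x bottom edge, the right legs (their mirror images, tilting toward −x) meet its +x bottom edge — so the leg tops tuck under the beam, the beam's underside is 600 mm above the floor, and the feet are 707 mm apart outside-to-outside with the beam centred between them. The two leg pairs are set in 93 mm from either end of the beam.


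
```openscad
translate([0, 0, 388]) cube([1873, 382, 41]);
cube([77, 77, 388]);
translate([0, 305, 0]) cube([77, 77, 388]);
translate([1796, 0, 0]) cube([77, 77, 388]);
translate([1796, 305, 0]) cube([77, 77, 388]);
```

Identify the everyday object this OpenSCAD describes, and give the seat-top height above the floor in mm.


A bench. The seat-top height is 429 mm.

A long slab on four corner posts — a bench. The slab sits at z = 388 with thickness 41, so the top is 388 + 41 = 429 mm.


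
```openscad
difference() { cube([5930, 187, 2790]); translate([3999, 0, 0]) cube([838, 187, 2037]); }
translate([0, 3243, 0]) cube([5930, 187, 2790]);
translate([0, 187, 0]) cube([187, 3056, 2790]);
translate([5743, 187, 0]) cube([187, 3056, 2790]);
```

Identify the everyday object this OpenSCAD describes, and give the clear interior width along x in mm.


A single room. The interior width is 5556 mm.

Four walls enclosing a rectangle with a door in the front wall — a room. Outside width 5930 minus two 187 mm walls gives 5556 mm.


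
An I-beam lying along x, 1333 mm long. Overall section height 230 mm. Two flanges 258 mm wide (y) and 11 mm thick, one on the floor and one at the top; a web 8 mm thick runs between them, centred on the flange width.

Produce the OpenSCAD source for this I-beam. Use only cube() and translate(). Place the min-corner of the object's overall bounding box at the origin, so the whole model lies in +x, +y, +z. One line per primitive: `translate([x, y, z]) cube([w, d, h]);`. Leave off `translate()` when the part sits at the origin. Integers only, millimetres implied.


cube([1333, 258, 11]);
translate([0, 125, 11]) cube([1333, 8, 208]);
translate([0, 0, 219]) cube([1333, 258, 11]);


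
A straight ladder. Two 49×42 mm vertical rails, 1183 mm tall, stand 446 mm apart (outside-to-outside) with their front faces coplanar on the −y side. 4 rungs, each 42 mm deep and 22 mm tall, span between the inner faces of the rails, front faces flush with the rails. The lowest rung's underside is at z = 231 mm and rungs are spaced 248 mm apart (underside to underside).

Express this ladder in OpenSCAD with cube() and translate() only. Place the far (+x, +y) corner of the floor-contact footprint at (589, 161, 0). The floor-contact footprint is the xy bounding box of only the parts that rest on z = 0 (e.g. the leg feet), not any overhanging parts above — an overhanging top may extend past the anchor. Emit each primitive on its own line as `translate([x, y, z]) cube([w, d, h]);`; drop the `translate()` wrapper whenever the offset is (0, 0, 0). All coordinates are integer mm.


// rung span = 446 - 2*49 = 348
// rung[k] z = 231 + k*248
translate([143, 119, 0]) cube([49, 42, 1183]);
translate([540, 119, 0]) cube([49, 42, 1183]);
translate([192, 119, 231]) cube([348, 42, 22]);
translate([192, 119, 479]) cube([348, 42, 22]);
translate([192, 119, 727]) cube([348, 42, 22]);
translate([192, 119, 975]) cube([348, 42, 22]);


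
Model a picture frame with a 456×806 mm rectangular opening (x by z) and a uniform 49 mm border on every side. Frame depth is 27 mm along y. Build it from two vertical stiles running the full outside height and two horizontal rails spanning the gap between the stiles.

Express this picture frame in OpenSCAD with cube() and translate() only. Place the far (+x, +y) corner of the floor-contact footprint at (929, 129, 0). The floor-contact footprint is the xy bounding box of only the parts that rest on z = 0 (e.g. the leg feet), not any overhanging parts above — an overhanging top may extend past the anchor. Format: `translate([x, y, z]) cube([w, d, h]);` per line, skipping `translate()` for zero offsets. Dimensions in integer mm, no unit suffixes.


translate([375, 102, 0]) cube([49, 27, 904]);
translate([880, 102, 0]) cube([49, 27, 904]);
translate([424, 102, 0]) cube([456, 27, 49]);
translate([424, 102, 855]) cube([456, 27, 49]);


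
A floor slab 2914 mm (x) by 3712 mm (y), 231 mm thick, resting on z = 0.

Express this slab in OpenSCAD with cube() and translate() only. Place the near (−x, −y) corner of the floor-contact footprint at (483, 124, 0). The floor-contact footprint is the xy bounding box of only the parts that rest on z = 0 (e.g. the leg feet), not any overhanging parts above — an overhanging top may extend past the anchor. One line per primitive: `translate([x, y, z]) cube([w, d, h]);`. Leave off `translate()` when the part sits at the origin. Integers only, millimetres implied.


translate([483, 124, 0]) cube([2914, 3712, 231]);


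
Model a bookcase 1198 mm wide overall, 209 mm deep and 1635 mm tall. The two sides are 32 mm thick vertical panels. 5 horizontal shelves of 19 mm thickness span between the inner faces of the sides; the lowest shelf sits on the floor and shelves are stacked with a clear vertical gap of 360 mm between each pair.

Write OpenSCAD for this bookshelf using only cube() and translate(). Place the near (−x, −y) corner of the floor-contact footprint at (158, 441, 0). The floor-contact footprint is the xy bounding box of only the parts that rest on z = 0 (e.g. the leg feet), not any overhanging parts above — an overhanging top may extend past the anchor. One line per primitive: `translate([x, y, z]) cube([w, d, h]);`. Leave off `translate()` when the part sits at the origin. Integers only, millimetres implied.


translate([158, 441, 0]) cube([32, 209, 1635]);
translate([1324, 441, 0]) cube([32, 209, 1635]);
translate([190, 441, 0]) cube([1134, 209, 19]);
translate([190, 441, 379]) cube([1134, 209, 19]);
translate([190, 441, 758]) cube([1134, 209, 19]);
translate([190, 441, 1137]) cube([1134, 209, 19]);
translate([190, 441, 1516]) cube([1134, 209, 19]);


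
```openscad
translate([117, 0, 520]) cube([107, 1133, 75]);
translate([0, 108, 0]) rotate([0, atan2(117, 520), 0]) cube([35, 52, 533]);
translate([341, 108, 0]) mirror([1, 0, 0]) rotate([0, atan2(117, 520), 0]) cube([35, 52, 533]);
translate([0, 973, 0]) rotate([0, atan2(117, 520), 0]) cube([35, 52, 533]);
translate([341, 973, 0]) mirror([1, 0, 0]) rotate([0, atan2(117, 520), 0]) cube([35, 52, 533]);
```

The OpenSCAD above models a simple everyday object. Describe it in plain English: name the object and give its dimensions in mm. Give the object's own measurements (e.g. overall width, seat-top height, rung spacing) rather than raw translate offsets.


A sawhorse. A 107×1133×75 mm beam (x, y, z) sits on two A-frame leg pairs. Each pair is two raked legs of 35×52 mm section (52 mm along y) splaying symmetrically in x. Each leg rises 520 mm vertically over 117 mm of horizontal reach and is 533 mm long along its own axis. Every leg's outer bottom edge rests on the floor and its outer top edge meets a bottom edge of the beam — the left legs (tilting toward +x) meet the beam's −x bottom edge, the right legs (their mirror images, tilting toward −x) meet its +x bottom edge — so the leg tops tuck under the beam, the beam's underside is 520 mm above the floor, and the feet are 341 mm apart outside-to-outside with the beam centred between them. The two leg pairs are set in 108 mm from either end of the beam.


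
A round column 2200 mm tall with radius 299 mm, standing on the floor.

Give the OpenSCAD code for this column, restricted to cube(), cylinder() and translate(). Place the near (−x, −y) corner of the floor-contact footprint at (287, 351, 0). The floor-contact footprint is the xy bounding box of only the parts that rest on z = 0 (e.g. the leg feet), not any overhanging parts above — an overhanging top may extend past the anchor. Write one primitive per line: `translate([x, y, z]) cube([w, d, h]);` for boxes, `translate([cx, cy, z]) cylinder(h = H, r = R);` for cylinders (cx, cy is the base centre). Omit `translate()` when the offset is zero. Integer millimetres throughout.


translate([586, 650, 0]) cylinder(h = 2200, r = 299);


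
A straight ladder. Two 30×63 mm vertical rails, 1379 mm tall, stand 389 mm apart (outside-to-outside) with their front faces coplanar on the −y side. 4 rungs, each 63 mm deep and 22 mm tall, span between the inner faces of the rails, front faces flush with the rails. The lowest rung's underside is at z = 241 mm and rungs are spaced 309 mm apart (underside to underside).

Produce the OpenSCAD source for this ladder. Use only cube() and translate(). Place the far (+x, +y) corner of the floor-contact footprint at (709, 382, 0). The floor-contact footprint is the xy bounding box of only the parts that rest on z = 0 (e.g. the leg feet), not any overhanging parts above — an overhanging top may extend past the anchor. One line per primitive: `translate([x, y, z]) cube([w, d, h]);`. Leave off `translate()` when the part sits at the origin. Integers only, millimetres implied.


translate([320, 319, 0]) cube([30, 63, 1379]);
translate([679, 319, 0]) cube([30, 63, 1379]);
translate([350, 319, 241]) cube([329, 63, 22]);
translate([350, 319, 550]) cube([329, 63, 22]);
translate([350, 319, 859]) cube([329, 63, 22]);
translate([350, 319, 1168]) cube([329, 63, 22]);


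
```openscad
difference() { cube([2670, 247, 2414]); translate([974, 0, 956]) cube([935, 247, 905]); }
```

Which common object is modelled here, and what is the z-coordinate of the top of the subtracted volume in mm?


A wall with a window opening. The window head height is 1861 mm.

A wall with a rectangular opening subtracted — a window. Sill at z = 956, opening 905 mm tall, so the head is at 956 + 905 = 1861 mm.


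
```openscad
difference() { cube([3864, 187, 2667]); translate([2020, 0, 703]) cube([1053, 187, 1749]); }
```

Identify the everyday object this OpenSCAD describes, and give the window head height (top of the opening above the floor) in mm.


A wall with a window opening. The window head height is 2452 mm.

A wall with a rectangular opening subtracted — a window. Sill at z = 703, opening 1749 mm tall, so the head is at 703 + 1749 = 2452 mm.


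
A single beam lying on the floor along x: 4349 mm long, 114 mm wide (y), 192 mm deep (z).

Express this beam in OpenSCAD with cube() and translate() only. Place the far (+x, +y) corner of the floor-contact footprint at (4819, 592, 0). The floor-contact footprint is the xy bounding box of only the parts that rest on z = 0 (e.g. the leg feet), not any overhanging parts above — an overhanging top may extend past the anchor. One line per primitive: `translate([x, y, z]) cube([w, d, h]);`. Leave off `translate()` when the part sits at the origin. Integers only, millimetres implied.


translate([470, 478, 0]) cube([4349, 114, 192]);


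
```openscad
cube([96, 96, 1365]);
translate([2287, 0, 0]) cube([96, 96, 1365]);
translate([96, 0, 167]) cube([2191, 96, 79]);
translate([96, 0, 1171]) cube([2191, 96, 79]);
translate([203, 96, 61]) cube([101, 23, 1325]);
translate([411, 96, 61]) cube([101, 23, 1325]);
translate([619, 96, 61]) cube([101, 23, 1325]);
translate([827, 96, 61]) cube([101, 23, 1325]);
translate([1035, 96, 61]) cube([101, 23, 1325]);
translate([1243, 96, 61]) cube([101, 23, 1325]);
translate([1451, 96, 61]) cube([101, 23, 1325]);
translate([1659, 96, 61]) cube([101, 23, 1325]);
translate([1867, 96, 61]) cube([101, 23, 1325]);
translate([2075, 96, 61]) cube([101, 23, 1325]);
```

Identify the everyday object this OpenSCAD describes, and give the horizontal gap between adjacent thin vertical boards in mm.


A fence section. The picket gap is 107 mm.

Two posts, two rails, 10 pickets — a fence section. Span 2191 mm holds 10 pickets of 101 mm with 11 equal gaps: ⌊(2191 − 10·101) / 11⌋ = 107 mm.


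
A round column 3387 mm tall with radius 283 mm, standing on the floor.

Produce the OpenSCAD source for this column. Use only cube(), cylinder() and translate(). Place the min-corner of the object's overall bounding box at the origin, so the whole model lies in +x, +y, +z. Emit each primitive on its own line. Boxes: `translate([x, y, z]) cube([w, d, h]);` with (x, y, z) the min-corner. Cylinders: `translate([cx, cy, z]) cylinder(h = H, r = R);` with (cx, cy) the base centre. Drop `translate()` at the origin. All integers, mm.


translate([283, 283, 0]) cylinder(h = 3387, r = 283);


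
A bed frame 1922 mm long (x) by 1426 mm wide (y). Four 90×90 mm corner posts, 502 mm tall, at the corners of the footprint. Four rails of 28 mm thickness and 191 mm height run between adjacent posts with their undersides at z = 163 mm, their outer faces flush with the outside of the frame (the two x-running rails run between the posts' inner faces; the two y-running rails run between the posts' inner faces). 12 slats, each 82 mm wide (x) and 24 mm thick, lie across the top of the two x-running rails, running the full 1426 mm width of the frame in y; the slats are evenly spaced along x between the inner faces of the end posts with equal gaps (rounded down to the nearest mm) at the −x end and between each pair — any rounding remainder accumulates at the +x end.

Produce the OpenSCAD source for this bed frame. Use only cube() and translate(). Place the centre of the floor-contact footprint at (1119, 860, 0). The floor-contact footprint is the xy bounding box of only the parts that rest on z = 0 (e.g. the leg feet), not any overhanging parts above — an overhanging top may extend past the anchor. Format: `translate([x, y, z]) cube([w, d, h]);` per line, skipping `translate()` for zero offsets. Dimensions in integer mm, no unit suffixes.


translate([158, 147, 0]) cube([90, 90, 502]);
translate([158, 1483, 0]) cube([90, 90, 502]);
translate([1990, 147, 0]) cube([90, 90, 502]);
translate([1990, 1483, 0]) cube([90, 90, 502]);
translate([248, 147, 163]) cube([1742, 28, 191]);
translate([248, 1545, 163]) cube([1742, 28, 191]);
translate([158, 237, 163]) cube([28, 1246, 191]);
translate([2052, 237, 163]) cube([28, 1246, 191]);
translate([306, 147, 354]) cube([82, 1426, 24]);
translate([446, 147, 354]) cube([82, 1426, 24]);
translate([586, 147, 354]) cube([82, 1426, 24]);
translate([726, 147, 354]) cube([82, 1426, 24]);
translate([866, 147, 354]) cube([82, 1426, 24]);
translate([1006, 147, 354]) cube([82, 1426, 24]);
translate([1146, 147, 354]) cube([82, 1426, 24]);
translate([1286, 147, 354]) cube([82, 1426, 24]);
translate([1426, 147, 354]) cube([82, 1426, 24]);
translate([1566, 147, 354]) cube([82, 1426, 24]);
translate([1706, 147, 354]) cube([82, 1426, 24]);
translate([1846, 147, 354]) cube([82, 1426, 24]);


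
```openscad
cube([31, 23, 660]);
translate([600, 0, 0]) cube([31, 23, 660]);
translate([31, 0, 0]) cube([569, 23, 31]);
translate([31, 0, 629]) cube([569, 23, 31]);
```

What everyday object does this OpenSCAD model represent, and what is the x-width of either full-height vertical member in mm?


A picture frame. The border width is 31 mm.

Four thin pieces enclosing a rectangular opening — a picture frame. The two full-height stiles are 660 mm tall; the top rail sits at z = 629 and is 31 mm tall, so the border above the opening is 660 − 629 = 31 mm, matching the stile x-width.


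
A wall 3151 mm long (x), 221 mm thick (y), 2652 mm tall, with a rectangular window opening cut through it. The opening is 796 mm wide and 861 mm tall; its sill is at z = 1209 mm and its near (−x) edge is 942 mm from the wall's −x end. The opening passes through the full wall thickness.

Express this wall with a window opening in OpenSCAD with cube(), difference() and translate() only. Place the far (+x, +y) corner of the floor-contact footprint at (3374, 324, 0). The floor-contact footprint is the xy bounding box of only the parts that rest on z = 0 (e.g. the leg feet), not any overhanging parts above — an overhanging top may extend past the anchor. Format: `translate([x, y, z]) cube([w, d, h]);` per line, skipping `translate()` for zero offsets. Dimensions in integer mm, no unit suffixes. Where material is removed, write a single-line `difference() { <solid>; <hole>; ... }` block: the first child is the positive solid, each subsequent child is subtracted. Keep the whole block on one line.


difference() { translate([223, 103, 0]) cube([3151, 221, 2652]); translate([1165, 103, 1209]) cube([796, 221, 861]); }


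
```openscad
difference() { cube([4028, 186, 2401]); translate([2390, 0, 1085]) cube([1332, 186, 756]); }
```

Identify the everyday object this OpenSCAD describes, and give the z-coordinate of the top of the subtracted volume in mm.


A wall with a window opening. The window head height is 1841 mm.

A wall with a rectangular opening subtracted — a window. Sill at z = 1085, opening 756 mm tall, so the head is at 1085 + 756 = 1841 mm.


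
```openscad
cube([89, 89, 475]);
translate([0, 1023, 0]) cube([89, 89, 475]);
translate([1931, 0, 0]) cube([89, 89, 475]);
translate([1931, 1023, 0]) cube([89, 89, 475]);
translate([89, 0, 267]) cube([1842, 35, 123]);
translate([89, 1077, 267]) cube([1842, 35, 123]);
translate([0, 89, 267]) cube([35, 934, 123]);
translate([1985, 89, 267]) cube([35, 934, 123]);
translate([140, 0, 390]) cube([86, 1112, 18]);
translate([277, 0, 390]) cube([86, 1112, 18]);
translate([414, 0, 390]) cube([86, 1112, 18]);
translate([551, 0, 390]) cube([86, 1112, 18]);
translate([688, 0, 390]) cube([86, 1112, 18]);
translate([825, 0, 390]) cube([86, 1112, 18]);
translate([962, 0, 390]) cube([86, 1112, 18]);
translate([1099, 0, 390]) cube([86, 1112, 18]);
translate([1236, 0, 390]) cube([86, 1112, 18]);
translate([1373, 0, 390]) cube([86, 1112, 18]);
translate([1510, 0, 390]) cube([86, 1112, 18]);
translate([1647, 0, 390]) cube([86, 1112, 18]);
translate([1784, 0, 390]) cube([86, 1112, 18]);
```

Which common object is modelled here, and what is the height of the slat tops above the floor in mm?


A bed frame. The slat-top height is 408 mm.

Four posts, four rails, and a row of slats — a bed frame. Slats sit on the rails at z = 267 + 123 = 390; with slat thickness 18, the top is 408 mm.


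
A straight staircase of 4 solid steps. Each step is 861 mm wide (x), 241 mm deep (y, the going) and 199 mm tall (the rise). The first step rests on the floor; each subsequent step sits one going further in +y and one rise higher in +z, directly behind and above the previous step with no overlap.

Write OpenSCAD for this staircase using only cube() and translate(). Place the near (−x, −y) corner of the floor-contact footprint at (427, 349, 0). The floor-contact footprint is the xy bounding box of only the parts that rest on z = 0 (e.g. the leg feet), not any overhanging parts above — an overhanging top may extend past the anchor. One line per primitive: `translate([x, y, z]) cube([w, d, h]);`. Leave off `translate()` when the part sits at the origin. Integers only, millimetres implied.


translate([427, 349, 0]) cube([861, 241, 199]);
translate([427, 590, 199]) cube([861, 241, 199]);
translate([427, 831, 398]) cube([861, 241, 199]);
translate([427, 1072, 597]) cube([861, 241, 199]);


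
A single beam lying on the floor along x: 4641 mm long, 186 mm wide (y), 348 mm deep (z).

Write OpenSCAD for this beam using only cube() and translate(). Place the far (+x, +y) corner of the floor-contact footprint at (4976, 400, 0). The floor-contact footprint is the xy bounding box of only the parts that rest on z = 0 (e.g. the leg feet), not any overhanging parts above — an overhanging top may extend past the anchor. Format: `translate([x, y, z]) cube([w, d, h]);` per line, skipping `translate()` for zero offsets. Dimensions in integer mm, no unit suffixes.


translate([335, 214, 0]) cube([4641, 186, 348]);


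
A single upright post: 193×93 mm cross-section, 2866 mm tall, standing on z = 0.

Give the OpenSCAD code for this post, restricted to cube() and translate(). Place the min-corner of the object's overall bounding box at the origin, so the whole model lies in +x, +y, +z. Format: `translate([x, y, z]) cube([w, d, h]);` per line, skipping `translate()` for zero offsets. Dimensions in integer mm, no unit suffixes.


cube([193, 93, 2866]);


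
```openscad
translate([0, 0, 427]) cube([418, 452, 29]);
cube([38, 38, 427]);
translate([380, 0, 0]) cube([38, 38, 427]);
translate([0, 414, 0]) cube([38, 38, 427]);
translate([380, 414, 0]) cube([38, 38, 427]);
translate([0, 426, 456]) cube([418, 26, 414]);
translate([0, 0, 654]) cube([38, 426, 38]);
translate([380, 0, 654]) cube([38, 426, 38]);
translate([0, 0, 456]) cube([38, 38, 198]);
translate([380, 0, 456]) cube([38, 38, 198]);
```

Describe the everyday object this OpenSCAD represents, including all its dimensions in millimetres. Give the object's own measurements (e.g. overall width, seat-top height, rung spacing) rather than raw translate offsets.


A chair. The seat is a 418×452×29 mm slab with its top at z = 456 mm, on four 38×38 mm corner legs (flush with the seat edges, standing on z = 0). A flat backrest 26 mm thick, 414 mm tall, spans the full seat width and rises from the seat top along its +y edge, rear face flush with the rear of the seat. Two armrests of 38×38 mm section run along each side from the seat's front edge to the front of the backrest, top faces 236 mm above the seat top and outer faces flush with the seat's x-edges; a 38×38 mm post under the front of each armrest stands on the seat at the front corner.


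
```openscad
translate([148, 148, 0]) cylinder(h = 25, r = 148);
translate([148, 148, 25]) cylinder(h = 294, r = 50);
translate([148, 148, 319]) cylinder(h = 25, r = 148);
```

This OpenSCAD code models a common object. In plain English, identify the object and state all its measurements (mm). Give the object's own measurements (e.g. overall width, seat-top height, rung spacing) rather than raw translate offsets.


A spool: two coaxial disc flanges of radius 148 mm and thickness 25 mm, joined by a core cylinder of radius 50 mm and height 294 mm. The lower flange rests on z = 0 and the three cylinders share a vertical axis.


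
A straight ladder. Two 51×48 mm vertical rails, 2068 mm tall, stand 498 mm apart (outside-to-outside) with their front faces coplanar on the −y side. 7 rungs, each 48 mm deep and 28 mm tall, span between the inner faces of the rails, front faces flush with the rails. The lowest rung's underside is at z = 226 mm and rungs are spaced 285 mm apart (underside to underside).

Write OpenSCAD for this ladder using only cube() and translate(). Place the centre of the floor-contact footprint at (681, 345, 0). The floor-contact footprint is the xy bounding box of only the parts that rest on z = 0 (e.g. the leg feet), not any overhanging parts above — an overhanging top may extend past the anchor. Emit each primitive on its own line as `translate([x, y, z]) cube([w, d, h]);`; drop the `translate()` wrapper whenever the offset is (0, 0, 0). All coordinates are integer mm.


translate([432, 321, 0]) cube([51, 48, 2068]);
translate([879, 321, 0]) cube([51, 48, 2068]);
translate([483, 321, 226]) cube([396, 48, 28]);
translate([483, 321, 511]) cube([396, 48, 28]);
translate([483, 321, 796]) cube([396, 48, 28]);
translate([483, 321, 1081]) cube([396, 48, 28]);
translate([483, 321, 1366]) cube([396, 48, 28]);
translate([483, 321, 1651]) cube([396, 48, 28]);
translate([483, 321, 1936]) cube([396, 48, 28]);


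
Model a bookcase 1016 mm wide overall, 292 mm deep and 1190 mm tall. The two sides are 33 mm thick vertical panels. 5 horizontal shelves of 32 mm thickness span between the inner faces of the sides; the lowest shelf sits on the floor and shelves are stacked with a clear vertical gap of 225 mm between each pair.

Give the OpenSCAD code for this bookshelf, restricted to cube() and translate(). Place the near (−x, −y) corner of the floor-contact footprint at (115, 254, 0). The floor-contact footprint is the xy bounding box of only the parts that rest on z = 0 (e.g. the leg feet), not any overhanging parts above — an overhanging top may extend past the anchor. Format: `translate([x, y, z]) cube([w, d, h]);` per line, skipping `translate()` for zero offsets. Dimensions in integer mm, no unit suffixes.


translate([115, 254, 0]) cube([33, 292, 1190]);
translate([1098, 254, 0]) cube([33, 292, 1190]);
translate([148, 254, 0]) cube([950, 292, 32]);
translate([148, 254, 257]) cube([950, 292, 32]);
translate([148, 254, 514]) cube([950, 292, 32]);
translate([148, 254, 771]) cube([950, 292, 32]);
translate([148, 254, 1028]) cube([950, 292, 32]);


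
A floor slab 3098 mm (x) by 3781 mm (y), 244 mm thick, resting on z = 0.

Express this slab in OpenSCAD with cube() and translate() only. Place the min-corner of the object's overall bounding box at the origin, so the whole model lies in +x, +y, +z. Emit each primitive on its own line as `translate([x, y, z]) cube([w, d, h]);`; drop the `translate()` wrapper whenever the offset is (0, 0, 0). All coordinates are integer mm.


cube([3098, 3781, 244]);


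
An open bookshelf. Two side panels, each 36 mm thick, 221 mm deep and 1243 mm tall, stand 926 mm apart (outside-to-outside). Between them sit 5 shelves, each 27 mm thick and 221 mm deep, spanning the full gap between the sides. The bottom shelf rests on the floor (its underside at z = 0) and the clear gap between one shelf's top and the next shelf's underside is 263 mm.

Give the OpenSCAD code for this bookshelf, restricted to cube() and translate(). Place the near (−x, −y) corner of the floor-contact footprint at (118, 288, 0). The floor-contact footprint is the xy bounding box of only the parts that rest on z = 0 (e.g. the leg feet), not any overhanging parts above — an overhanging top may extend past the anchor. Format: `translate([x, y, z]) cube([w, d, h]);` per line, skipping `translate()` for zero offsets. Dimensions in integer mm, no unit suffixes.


translate([118, 288, 0]) cube([36, 221, 1243]);
translate([1008, 288, 0]) cube([36, 221, 1243]);
translate([154, 288, 0]) cube([854, 221, 27]);
translate([154, 288, 290]) cube([854, 221, 27]);
translate([154, 288, 580]) cube([854, 221, 27]);
translate([154, 288, 870]) cube([854, 221, 27]);
translate([154, 288, 1160]) cube([854, 221, 27]);


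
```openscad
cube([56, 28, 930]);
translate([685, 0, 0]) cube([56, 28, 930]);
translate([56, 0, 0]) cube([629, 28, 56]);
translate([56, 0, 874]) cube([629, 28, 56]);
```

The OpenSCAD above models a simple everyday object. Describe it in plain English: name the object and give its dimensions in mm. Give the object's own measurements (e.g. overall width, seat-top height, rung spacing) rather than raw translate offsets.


A rectangular picture frame lying in the x–z plane (depth along y). The opening is 629 mm wide (x) by 818 mm tall (z), surrounded by a border 56 mm wide on all four sides. The frame is 28 mm deep and is made of two full-height vertical stiles with two horizontal rails fitted between them.


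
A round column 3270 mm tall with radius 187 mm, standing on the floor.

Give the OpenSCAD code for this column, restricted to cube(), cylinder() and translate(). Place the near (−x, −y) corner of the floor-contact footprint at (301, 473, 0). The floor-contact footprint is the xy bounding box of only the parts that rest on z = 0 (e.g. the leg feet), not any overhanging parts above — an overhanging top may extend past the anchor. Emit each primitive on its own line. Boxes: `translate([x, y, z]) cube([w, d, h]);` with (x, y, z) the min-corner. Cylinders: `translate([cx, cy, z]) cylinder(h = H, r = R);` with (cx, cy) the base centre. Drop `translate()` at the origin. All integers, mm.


translate([488, 660, 0]) cylinder(h = 3270, r = 187);


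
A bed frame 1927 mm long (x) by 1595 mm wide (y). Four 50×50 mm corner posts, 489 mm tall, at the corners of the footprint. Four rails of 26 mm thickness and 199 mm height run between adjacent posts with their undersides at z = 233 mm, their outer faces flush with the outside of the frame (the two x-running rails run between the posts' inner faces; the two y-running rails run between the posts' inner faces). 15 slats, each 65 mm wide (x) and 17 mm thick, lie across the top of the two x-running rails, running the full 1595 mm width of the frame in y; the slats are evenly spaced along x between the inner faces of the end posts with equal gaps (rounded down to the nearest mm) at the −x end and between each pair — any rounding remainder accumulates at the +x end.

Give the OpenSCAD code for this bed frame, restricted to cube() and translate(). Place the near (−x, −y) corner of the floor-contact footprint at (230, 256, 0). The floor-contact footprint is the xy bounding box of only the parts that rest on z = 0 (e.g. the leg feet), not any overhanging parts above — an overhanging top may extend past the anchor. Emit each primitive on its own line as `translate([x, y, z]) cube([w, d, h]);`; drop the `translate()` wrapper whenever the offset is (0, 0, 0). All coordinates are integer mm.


// slat z = rail_z + rail_h = 233 + 199 = 432
// slat gap = ⌊(1827 − 15·65) / 16⌋ = 53
translate([230, 256, 0]) cube([50, 50, 489]);
translate([230, 1801, 0]) cube([50, 50, 489]);
translate([2107, 256, 0]) cube([50, 50, 489]);
translate([2107, 1801, 0]) cube([50, 50, 489]);
translate([280, 256, 233]) cube([1827, 26, 199]);
translate([280, 1825, 233]) cube([1827, 26, 199]);
translate([230, 306, 233]) cube([26, 1495, 199]);
translate([2131, 306, 233]) cube([26, 1495, 199]);
translate([333, 256, 432]) cube([65, 1595, 17]);
translate([451, 256, 432]) cube([65, 1595, 17]);
translate([569, 256, 432]) cube([65, 1595, 17]);
translate([687, 256, 432]) cube([65, 1595, 17]);
translate([805, 256, 432]) cube([65, 1595, 17]);
translate([923, 256, 432]) cube([65, 1595, 17]);
translate([1041, 256, 432]) cube([65, 1595, 17]);
translate([1159, 256, 432]) cube([65, 1595, 17]);
translate([1277, 256, 432]) cube([65, 1595, 17]);
translate([1395, 256, 432]) cube([65, 1595, 17]);
translate([1513, 256, 432]) cube([65, 1595, 17]);
translate([1631, 256, 432]) cube([65, 1595, 17]);
translate([1749, 256, 432]) cube([65, 1595, 17]);
translate([1867, 256, 432]) cube([65, 1595, 17]);
translate([1985, 256, 432]) cube([65, 1595, 17]);


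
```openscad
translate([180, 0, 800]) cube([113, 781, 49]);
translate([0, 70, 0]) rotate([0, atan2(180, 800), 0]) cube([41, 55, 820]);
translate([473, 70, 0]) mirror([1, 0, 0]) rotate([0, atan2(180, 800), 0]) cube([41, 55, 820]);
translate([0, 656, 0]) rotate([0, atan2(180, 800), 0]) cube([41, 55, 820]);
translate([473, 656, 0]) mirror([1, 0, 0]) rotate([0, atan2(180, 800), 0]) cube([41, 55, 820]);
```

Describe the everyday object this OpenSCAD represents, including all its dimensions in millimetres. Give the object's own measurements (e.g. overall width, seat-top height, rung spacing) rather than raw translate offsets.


A sawhorse. A 113×781×49 mm beam (x, y, z) sits on two A-frame leg pairs. Each pair is two raked legs of 41×55 mm section (55 mm along y) splaying symmetrically in x. Each leg rises 800 mm vertically over 180 mm of horizontal reach and is 820 mm long along its own axis. Every leg's outer bottom edge rests on the floor and its outer top edge meets a bottom edge of the beam — the left legs (tilting toward +x) meet the beam's −x bottom edge, the right legs (their mirror images, tilting toward −x) meet its +x bottom edge — so the leg tops tuck under the beam, the beam's underside is 800 mm above the floor, and the feet are 473 mm apart outside-to-outside with the beam centred between them. The two leg pairs are set in 70 mm from either end of the beam.


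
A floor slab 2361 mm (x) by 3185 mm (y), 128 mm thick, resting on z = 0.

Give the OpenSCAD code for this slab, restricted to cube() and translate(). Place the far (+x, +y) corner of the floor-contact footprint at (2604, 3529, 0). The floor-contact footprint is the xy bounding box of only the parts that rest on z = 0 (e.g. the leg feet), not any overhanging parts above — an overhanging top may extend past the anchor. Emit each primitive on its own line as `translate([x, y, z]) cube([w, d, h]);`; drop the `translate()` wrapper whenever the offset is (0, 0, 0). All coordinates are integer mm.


translate([243, 344, 0]) cube([2361, 3185, 128]);


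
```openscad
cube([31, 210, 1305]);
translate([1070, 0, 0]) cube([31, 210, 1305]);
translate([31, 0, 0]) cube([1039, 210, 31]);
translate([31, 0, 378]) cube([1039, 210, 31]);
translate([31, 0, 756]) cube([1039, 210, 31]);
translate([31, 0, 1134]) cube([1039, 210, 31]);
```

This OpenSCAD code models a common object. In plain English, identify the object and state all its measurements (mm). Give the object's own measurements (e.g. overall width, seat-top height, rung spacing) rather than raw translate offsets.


An open bookshelf. Two side panels, each 31 mm thick, 210 mm deep and 1305 mm tall, stand 1101 mm apart (outside-to-outside). Between them sit 4 shelves, each 31 mm thick and 210 mm deep, spanning the full gap between the sides. The bottom shelf rests on the floor (its underside at z = 0) and the clear gap between one shelf's top and the next shelf's underside is 347 mm.
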